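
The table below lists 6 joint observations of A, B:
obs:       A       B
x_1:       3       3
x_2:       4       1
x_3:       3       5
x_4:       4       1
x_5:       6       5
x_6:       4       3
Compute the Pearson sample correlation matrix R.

Step 1 — column means:
  mean(A) = (3 + 4 + 3 + 4 + 6 + 4) / 6 = 24/6 = 4
  mean(B) = (3 + 1 + 5 + 1 + 5 + 3) / 6 = 18/6 = 3

Step 2 — sample variances and covariances s[i,j] = (1/(n-1)) · Σ_k (x_{k,i} - mean_i) · (x_{k,j} - mean_j), with n-1 = 5:
  s[A,A] = ((-1)·(-1) + (0)·(0) + (-1)·(-1) + (0)·(0) + (2)·(2) + (0)·(0)) / 5 = 6/5 = 1.2
  s[A,B] = ((-1)·(0) + (0)·(-2) + (-1)·(2) + (0)·(-2) + (2)·(2) + (0)·(0)) / 5 = 2/5 = 0.4
  s[B,B] = ((0)·(0) + (-2)·(-2) + (2)·(2) + (-2)·(-2) + (2)·(2) + (0)·(0)) / 5 = 16/5 = 3.2
  Sample standard deviations s_i = √(s[i,i]):
  s(A) = √(1.2) = 1.0954
  s(B) = √(3.2) = 1.7889

Step 3 — r_{ij} = s_{ij} / (s_i · s_j):
  r[A,A] = 1 (diagonal).
  r[A,B] = 0.4 / (1.0954 · 1.7889) = 0.4 / 1.9596 = 0.2041
  r[B,B] = 1 (diagonal).

R is symmetric with unit diagonal. Assembling:

R = [[1, 0.2041],
 [0.2041, 1]]


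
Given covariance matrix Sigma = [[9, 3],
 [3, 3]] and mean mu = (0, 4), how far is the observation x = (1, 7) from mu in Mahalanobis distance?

Step 1 — centre the observation: (x - mu) = (1, 3).

Step 2 — invert Sigma. det(Sigma) = 9·3 - (3)² = 18.
  Sigma^{-1} = (1/det) · [[d, -b], [-b, a]] = [[0.1667, -0.1667],
 [-0.1667, 0.5]].

Step 3 — form the quadratic (x - mu)^T · Sigma^{-1} · (x - mu):
  Sigma^{-1} · (x - mu) = (-0.3333, 1.3333).
  (x - mu)^T · [Sigma^{-1} · (x - mu)] = (1)·(-0.3333) + (3)·(1.3333) = 3.6667.

Step 4 — take square root: d = √(3.6667) ≈ 1.9149.

d(x, mu) = √(3.6667) ≈ 1.9149


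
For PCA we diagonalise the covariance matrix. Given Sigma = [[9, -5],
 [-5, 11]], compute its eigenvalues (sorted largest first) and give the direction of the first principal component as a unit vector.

Step 1 — characteristic polynomial of 2×2 Sigma:
  det(Sigma - λI) = λ² - trace · λ + det = 0.
  trace = 9 + 11 = 20, det = 9·11 - (-5)² = 74.
Step 2 — discriminant:
  Δ = trace² - 4·det = 400 - 296 = 104.
Step 3 — eigenvalues:
  λ = (trace ± √Δ)/2 = (20 ± 10.198)/2,
  λ_1 = 15.099,  λ_2 = 4.901.

Step 4 — unit eigenvector for λ_1: solve (Sigma - λ_1 I)v = 0. First row:
  (9 - 15.099)·v_x + (-5)·v_y = 0, i.e. (-6.099)·v_x + (-5)·v_y = 0,
  so v ∝ (b, λ_1 - a) = (-5, 6.099); multiply by -1 so the first entry is positive: u = (5, -6.099).
  ||u|| = √((5)² + (-6.099)²) = √(62.198) ≈ 7.8866,
  v_1 = u/||u|| ≈ (0.634, -0.7733) (||v_1|| = 1).

λ_1 = 15.099,  λ_2 = 4.901;  v_1 ≈ (0.634, -0.7733)


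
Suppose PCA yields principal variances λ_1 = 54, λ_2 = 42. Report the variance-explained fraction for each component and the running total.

Step 1 — total variance = trace(Sigma) = Σ λ_i = 54 + 42 = 96.

Step 2 — fraction explained by component i = λ_i / Σ λ:
  PC1: 54/96 = 0.5625
  PC2: 42/96 = 0.4375

Step 3 — cumulative fraction after k components = (λ_1 + ... + λ_k) / Σ λ:
  k = 1: 54/96 = 0.5625
  k = 2: (54 + 42)/96 = 96/96 = 1

Summary (fraction, with percent):

explained: PC1 0.5625 (56.25%), PC2 0.4375 (43.75%);  cumulative: 0.5625, 1


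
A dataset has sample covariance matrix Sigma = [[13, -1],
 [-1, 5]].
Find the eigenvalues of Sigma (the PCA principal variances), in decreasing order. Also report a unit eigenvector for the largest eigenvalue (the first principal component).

Step 1 — characteristic polynomial of 2×2 Sigma:
  det(Sigma - λI) = λ² - trace · λ + det = 0.
  trace = 13 + 5 = 18, det = 13·5 - (-1)² = 64.
Step 2 — discriminant:
  Δ = trace² - 4·det = 324 - 256 = 68.
Step 3 — eigenvalues:
  λ = (trace ± √Δ)/2 = (18 ± 8.2462)/2,
  λ_1 = 13.1231,  λ_2 = 4.8769.

Step 4 — unit eigenvector for λ_1: solve (Sigma - λ_1 I)v = 0. First row:
  (13 - 13.1231)·v_x + (-1)·v_y = 0, i.e. (-0.1231)·v_x + (-1)·v_y = 0,
  so v ∝ (b, λ_1 - a) = (-1, 0.1231); multiply by -1 so the first entry is positive: u = (1, -0.1231).
  ||u|| = √((1)² + (-0.1231)²) = √(1.0152) ≈ 1.0075,
  v_1 = u/||u|| ≈ (0.9925, -0.1222) (||v_1|| = 1).

λ_1 = 13.1231,  λ_2 = 4.8769;  v_1 ≈ (0.9925, -0.1222)


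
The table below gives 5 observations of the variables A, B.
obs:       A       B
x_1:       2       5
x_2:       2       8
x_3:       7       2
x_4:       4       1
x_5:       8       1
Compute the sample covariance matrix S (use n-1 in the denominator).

Step 1 — column means:
  mean(A) = (2 + 2 + 7 + 4 + 8) / 5 = 23/5 = 4.6
  mean(B) = (5 + 8 + 2 + 1 + 1) / 5 = 17/5 = 3.4

Step 2 — sample covariance S[i,j] = (1/(n-1)) · Σ_k (x_{k,i} - mean_i) · (x_{k,j} - mean_j), with n-1 = 4.
  S[A,A] = ((-2.6)·(-2.6) + (-2.6)·(-2.6) + (2.4)·(2.4) + (-0.6)·(-0.6) + (3.4)·(3.4)) / 4 = 31.2/4 = 7.8
  S[A,B] = ((-2.6)·(1.6) + (-2.6)·(4.6) + (2.4)·(-1.4) + (-0.6)·(-2.4) + (3.4)·(-2.4)) / 4 = -26.2/4 = -6.55
  S[B,B] = ((1.6)·(1.6) + (4.6)·(4.6) + (-1.4)·(-1.4) + (-2.4)·(-2.4) + (-2.4)·(-2.4)) / 4 = 37.2/4 = 9.3

S is symmetric (S[j,i] = S[i,j]). Assembling:

S = [[7.8, -6.55],
 [-6.55, 9.3]]


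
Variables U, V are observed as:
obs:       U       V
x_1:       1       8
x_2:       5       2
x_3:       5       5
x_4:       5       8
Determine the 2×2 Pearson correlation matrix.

Step 1 — column means:
  mean(U) = (1 + 5 + 5 + 5) / 4 = 16/4 = 4
  mean(V) = (8 + 2 + 5 + 8) / 4 = 23/4 = 5.75

Step 2 — sample variances and covariances s[i,j] = (1/(n-1)) · Σ_k (x_{k,i} - mean_i) · (x_{k,j} - mean_j), with n-1 = 3:
  s[U,U] = ((-3)·(-3) + (1)·(1) + (1)·(1) + (1)·(1)) / 3 = 12/3 = 4
  s[U,V] = ((-3)·(2.25) + (1)·(-3.75) + (1)·(-0.75) + (1)·(2.25)) / 3 = -9/3 = -3
  s[V,V] = ((2.25)·(2.25) + (-3.75)·(-3.75) + (-0.75)·(-0.75) + (2.25)·(2.25)) / 3 = 24.75/3 = 8.25
  Sample standard deviations s_i = √(s[i,i]):
  s(U) = √(4) = 2
  s(V) = √(8.25) = 2.8723

Step 3 — r_{ij} = s_{ij} / (s_i · s_j):
  r[U,U] = 1 (diagonal).
  r[U,V] = -3 / (2 · 2.8723) = -3 / 5.7446 = -0.5222
  r[V,V] = 1 (diagonal).

R is symmetric with unit diagonal. Assembling:

R = [[1, -0.5222],
 [-0.5222, 1]]


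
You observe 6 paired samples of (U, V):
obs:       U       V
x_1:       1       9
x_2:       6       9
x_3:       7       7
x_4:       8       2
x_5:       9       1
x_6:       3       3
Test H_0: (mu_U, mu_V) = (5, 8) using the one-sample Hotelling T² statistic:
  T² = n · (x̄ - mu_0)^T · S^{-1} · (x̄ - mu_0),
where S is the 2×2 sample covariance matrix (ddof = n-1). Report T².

Step 1 — sample mean vector:
  mean(U) = (1 + 6 + 7 + 8 + 9 + 3) / 6 = 34/6 = 5.6667
  mean(V) = (9 + 9 + 7 + 2 + 1 + 3) / 6 = 31/6 = 5.1667
  x̄ = (5.6667, 5.1667),  deviation x̄ - mu_0 = (5.6667, 5.1667) - (5, 8) = (0.6667, -2.8333).

Step 2 — sample covariance matrix, S[i,j] = (1/(n-1)) · Σ_k (x_{k,i} - mean_i) · (x_{k,j} - mean_j), divisor n-1 = 5:
  S[U,U] = ((-4.6667)·(-4.6667) + (0.3333)·(0.3333) + (1.3333)·(1.3333) + (2.3333)·(2.3333) + (3.3333)·(3.3333) + (-2.6667)·(-2.6667)) / 5 = 47.3333/5 = 9.4667
  S[U,V] = ((-4.6667)·(3.8333) + (0.3333)·(3.8333) + (1.3333)·(1.8333) + (2.3333)·(-3.1667) + (3.3333)·(-4.1667) + (-2.6667)·(-2.1667)) / 5 = -29.6667/5 = -5.9333
  S[V,V] = ((3.8333)·(3.8333) + (3.8333)·(3.8333) + (1.8333)·(1.8333) + (-3.1667)·(-3.1667) + (-4.1667)·(-4.1667) + (-2.1667)·(-2.1667)) / 5 = 64.8333/5 = 12.9667
  S = [[9.4667, -5.9333],
 [-5.9333, 12.9667]].

Step 3 — invert S. det(S) = 9.4667·12.9667 - (-5.9333)² = 87.5467.
  S^{-1} = (1/det) · [[d, -b], [-b, a]] = [[0.1481, 0.0678],
 [0.0678, 0.1081]].

Step 4 — quadratic form (x̄ - mu_0)^T · S^{-1} · (x̄ - mu_0):
  S^{-1} · (x̄ - mu_0) = (-0.0933, -0.2612),
  (x̄ - mu_0)^T · [...] = (0.6667)·(-0.0933) + (-2.8333)·(-0.2612) = 0.6779.

Step 5 — scale by n: T² = 6 · 0.6779 = 4.0672.

T² ≈ 4.0672


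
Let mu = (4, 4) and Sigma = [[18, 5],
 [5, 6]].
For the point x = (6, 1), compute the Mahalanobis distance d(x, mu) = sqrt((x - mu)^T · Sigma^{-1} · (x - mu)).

Step 1 — centre the observation: (x - mu) = (2, -3).

Step 2 — invert Sigma. det(Sigma) = 18·6 - (5)² = 83.
  Sigma^{-1} = (1/det) · [[d, -b], [-b, a]] = [[0.0723, -0.0602],
 [-0.0602, 0.2169]].

Step 3 — form the quadratic (x - mu)^T · Sigma^{-1} · (x - mu):
  Sigma^{-1} · (x - mu) = (0.3253, -0.7711).
  (x - mu)^T · [Sigma^{-1} · (x - mu)] = (2)·(0.3253) + (-3)·(-0.7711) = 2.9639.

Step 4 — take square root: d = √(2.9639) ≈ 1.7216.

d(x, mu) = √(2.9639) ≈ 1.7216


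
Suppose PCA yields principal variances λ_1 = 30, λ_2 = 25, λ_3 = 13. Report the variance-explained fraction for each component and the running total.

Step 1 — total variance = trace(Sigma) = Σ λ_i = 30 + 25 + 13 = 68.

Step 2 — fraction explained by component i = λ_i / Σ λ:
  PC1: 30/68 = 0.4412
  PC2: 25/68 = 0.3676
  PC3: 13/68 = 0.1912

Step 3 — cumulative fraction after k components = (λ_1 + ... + λ_k) / Σ λ:
  k = 1: 30/68 = 0.4412
  k = 2: (30 + 25)/68 = 55/68 = 0.8088
  k = 3: (30 + 25 + 13)/68 = 68/68 = 1

Summary (fraction, with percent):

explained: PC1 0.4412 (44.12%), PC2 0.3676 (36.76%), PC3 0.1912 (19.12%);  cumulative: 0.4412, 0.8088, 1


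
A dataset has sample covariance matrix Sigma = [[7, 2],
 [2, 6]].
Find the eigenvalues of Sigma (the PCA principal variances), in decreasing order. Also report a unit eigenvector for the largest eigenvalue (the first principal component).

Step 1 — characteristic polynomial of 2×2 Sigma:
  det(Sigma - λI) = λ² - trace · λ + det = 0.
  trace = 7 + 6 = 13, det = 7·6 - (2)² = 38.
Step 2 — discriminant:
  Δ = trace² - 4·det = 169 - 152 = 17.
Step 3 — eigenvalues:
  λ = (trace ± √Δ)/2 = (13 ± 4.1231)/2,
  λ_1 = 8.5616,  λ_2 = 4.4384.

Step 4 — unit eigenvector for λ_1: solve (Sigma - λ_1 I)v = 0. First row:
  (7 - 8.5616)·v_x + (2)·v_y = 0, i.e. (-1.5616)·v_x + (2)·v_y = 0,
  so v ∝ (b, λ_1 - a) = (2, 1.5616) = u.
  ||u|| = √((2)² + (1.5616)²) = √(6.4384) ≈ 2.5374,
  v_1 = u/||u|| ≈ (0.7882, 0.6154) (||v_1|| = 1).

λ_1 = 8.5616,  λ_2 = 4.4384;  v_1 ≈ (0.7882, 0.6154)


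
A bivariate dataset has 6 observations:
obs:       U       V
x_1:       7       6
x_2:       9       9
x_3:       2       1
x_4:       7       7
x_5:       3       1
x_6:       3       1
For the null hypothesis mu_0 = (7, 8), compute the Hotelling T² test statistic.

Step 1 — sample mean vector:
  mean(U) = (7 + 9 + 2 + 7 + 3 + 3) / 6 = 31/6 = 5.1667
  mean(V) = (6 + 9 + 1 + 7 + 1 + 1) / 6 = 25/6 = 4.1667
  x̄ = (5.1667, 4.1667),  deviation x̄ - mu_0 = (5.1667, 4.1667) - (7, 8) = (-1.8333, -3.8333).

Step 2 — sample covariance matrix, S[i,j] = (1/(n-1)) · Σ_k (x_{k,i} - mean_i) · (x_{k,j} - mean_j), divisor n-1 = 5:
  S[U,U] = ((1.8333)·(1.8333) + (3.8333)·(3.8333) + (-3.1667)·(-3.1667) + (1.8333)·(1.8333) + (-2.1667)·(-2.1667) + (-2.1667)·(-2.1667)) / 5 = 40.8333/5 = 8.1667
  S[U,V] = ((1.8333)·(1.8333) + (3.8333)·(4.8333) + (-3.1667)·(-3.1667) + (1.8333)·(2.8333) + (-2.1667)·(-3.1667) + (-2.1667)·(-3.1667)) / 5 = 50.8333/5 = 10.1667
  S[V,V] = ((1.8333)·(1.8333) + (4.8333)·(4.8333) + (-3.1667)·(-3.1667) + (2.8333)·(2.8333) + (-3.1667)·(-3.1667) + (-3.1667)·(-3.1667)) / 5 = 64.8333/5 = 12.9667
  S = [[8.1667, 10.1667],
 [10.1667, 12.9667]].

Step 3 — invert S. det(S) = 8.1667·12.9667 - (10.1667)² = 2.5333.
  S^{-1} = (1/det) · [[d, -b], [-b, a]] = [[5.1184, -4.0132],
 [-4.0132, 3.2237]].

Step 4 — quadratic form (x̄ - mu_0)^T · S^{-1} · (x̄ - mu_0):
  S^{-1} · (x̄ - mu_0) = (6, -5),
  (x̄ - mu_0)^T · [...] = (-1.8333)·(6) + (-3.8333)·(-5) = 8.1667.

Step 5 — scale by n: T² = 6 · 8.1667 = 49.

T² ≈ 49


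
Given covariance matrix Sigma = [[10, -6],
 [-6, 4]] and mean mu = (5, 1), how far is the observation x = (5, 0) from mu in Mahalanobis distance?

Step 1 — centre the observation: (x - mu) = (0, -1).

Step 2 — invert Sigma. det(Sigma) = 10·4 - (-6)² = 4.
  Sigma^{-1} = (1/det) · [[d, -b], [-b, a]] = [[1, 1.5],
 [1.5, 2.5]].

Step 3 — form the quadratic (x - mu)^T · Sigma^{-1} · (x - mu):
  Sigma^{-1} · (x - mu) = (-1.5, -2.5).
  (x - mu)^T · [Sigma^{-1} · (x - mu)] = (0)·(-1.5) + (-1)·(-2.5) = 2.5.

Step 4 — take square root: d = √(2.5) ≈ 1.5811.

d(x, mu) = √(2.5) ≈ 1.5811


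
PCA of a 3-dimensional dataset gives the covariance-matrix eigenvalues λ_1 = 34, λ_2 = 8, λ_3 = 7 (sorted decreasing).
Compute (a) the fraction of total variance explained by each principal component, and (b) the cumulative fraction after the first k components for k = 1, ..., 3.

Step 1 — total variance = trace(Sigma) = Σ λ_i = 34 + 8 + 7 = 49.

Step 2 — fraction explained by component i = λ_i / Σ λ:
  PC1: 34/49 = 0.6939
  PC2: 8/49 = 0.1633
  PC3: 7/49 = 0.1429

Step 3 — cumulative fraction after k components = (λ_1 + ... + λ_k) / Σ λ:
  k = 1: 34/49 = 0.6939
  k = 2: (34 + 8)/49 = 42/49 = 0.8571
  k = 3: (34 + 8 + 7)/49 = 49/49 = 1

Summary (fraction, with percent):

explained: PC1 0.6939 (69.39%), PC2 0.1633 (16.33%), PC3 0.1429 (14.29%);  cumulative: 0.6939, 0.8571, 1


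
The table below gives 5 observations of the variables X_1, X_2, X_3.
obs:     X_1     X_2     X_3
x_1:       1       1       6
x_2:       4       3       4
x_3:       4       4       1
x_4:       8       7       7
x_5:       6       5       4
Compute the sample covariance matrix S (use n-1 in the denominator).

Step 1 — column means:
  mean(X_1) = (1 + 4 + 4 + 8 + 6) / 5 = 23/5 = 4.6
  mean(X_2) = (1 + 3 + 4 + 7 + 5) / 5 = 20/5 = 4
  mean(X_3) = (6 + 4 + 1 + 7 + 4) / 5 = 22/5 = 4.4

Step 2 — sample covariance S[i,j] = (1/(n-1)) · Σ_k (x_{k,i} - mean_i) · (x_{k,j} - mean_j), with n-1 = 4.
  S[X_1,X_1] = ((-3.6)·(-3.6) + (-0.6)·(-0.6) + (-0.6)·(-0.6) + (3.4)·(3.4) + (1.4)·(1.4)) / 4 = 27.2/4 = 6.8
  S[X_1,X_2] = ((-3.6)·(-3) + (-0.6)·(-1) + (-0.6)·(0) + (3.4)·(3) + (1.4)·(1)) / 4 = 23/4 = 5.75
  S[X_1,X_3] = ((-3.6)·(1.6) + (-0.6)·(-0.4) + (-0.6)·(-3.4) + (3.4)·(2.6) + (1.4)·(-0.4)) / 4 = 4.8/4 = 1.2
  S[X_2,X_2] = ((-3)·(-3) + (-1)·(-1) + (0)·(0) + (3)·(3) + (1)·(1)) / 4 = 20/4 = 5
  S[X_2,X_3] = ((-3)·(1.6) + (-1)·(-0.4) + (0)·(-3.4) + (3)·(2.6) + (1)·(-0.4)) / 4 = 3/4 = 0.75
  S[X_3,X_3] = ((1.6)·(1.6) + (-0.4)·(-0.4) + (-3.4)·(-3.4) + (2.6)·(2.6) + (-0.4)·(-0.4)) / 4 = 21.2/4 = 5.3

S is symmetric (S[j,i] = S[i,j]). Assembling:

S = [[6.8, 5.75, 1.2],
 [5.75, 5, 0.75],
 [1.2, 0.75, 5.3]]


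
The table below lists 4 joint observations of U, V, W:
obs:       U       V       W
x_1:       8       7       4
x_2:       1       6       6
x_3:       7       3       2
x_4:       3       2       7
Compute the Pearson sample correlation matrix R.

Step 1 — column means:
  mean(U) = (8 + 1 + 7 + 3) / 4 = 19/4 = 4.75
  mean(V) = (7 + 6 + 3 + 2) / 4 = 18/4 = 4.5
  mean(W) = (4 + 6 + 2 + 7) / 4 = 19/4 = 4.75

Step 2 — sample variances and covariances s[i,j] = (1/(n-1)) · Σ_k (x_{k,i} - mean_i) · (x_{k,j} - mean_j), with n-1 = 3:
  s[U,U] = ((3.25)·(3.25) + (-3.75)·(-3.75) + (2.25)·(2.25) + (-1.75)·(-1.75)) / 3 = 32.75/3 = 10.9167
  s[U,V] = ((3.25)·(2.5) + (-3.75)·(1.5) + (2.25)·(-1.5) + (-1.75)·(-2.5)) / 3 = 3.5/3 = 1.1667
  s[U,W] = ((3.25)·(-0.75) + (-3.75)·(1.25) + (2.25)·(-2.75) + (-1.75)·(2.25)) / 3 = -17.25/3 = -5.75
  s[V,V] = ((2.5)·(2.5) + (1.5)·(1.5) + (-1.5)·(-1.5) + (-2.5)·(-2.5)) / 3 = 17/3 = 5.6667
  s[V,W] = ((2.5)·(-0.75) + (1.5)·(1.25) + (-1.5)·(-2.75) + (-2.5)·(2.25)) / 3 = -1.5/3 = -0.5
  s[W,W] = ((-0.75)·(-0.75) + (1.25)·(1.25) + (-2.75)·(-2.75) + (2.25)·(2.25)) / 3 = 14.75/3 = 4.9167
  Sample standard deviations s_i = √(s[i,i]):
  s(U) = √(10.9167) = 3.304
  s(V) = √(5.6667) = 2.3805
  s(W) = √(4.9167) = 2.2174

Step 3 — r_{ij} = s_{ij} / (s_i · s_j):
  r[U,U] = 1 (diagonal).
  r[U,V] = 1.1667 / (3.304 · 2.3805) = 1.1667 / 7.8652 = 0.1483
  r[U,W] = -5.75 / (3.304 · 2.2174) = -5.75 / 7.3262 = -0.7849
  r[V,V] = 1 (diagonal).
  r[V,W] = -0.5 / (2.3805 · 2.2174) = -0.5 / 5.2784 = -0.0947
  r[W,W] = 1 (diagonal).

R is symmetric with unit diagonal. Assembling:

R = [[1, 0.1483, -0.7849],
 [0.1483, 1, -0.0947],
 [-0.7849, -0.0947, 1]]


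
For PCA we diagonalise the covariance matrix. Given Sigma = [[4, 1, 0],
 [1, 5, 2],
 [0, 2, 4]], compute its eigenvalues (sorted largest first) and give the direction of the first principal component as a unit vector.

Step 1 — characteristic polynomial p(λ) = det(λI - Sigma) = λ³ - tr·λ² + c_1·λ - det, where tr = trace, c_1 = sum of the principal 2×2 minors, det = det(Sigma):
  tr = 4 + 5 + 4 = 13,
  c_1 = (4·5 - (1)²) + (4·4 - (0)²) + (5·4 - (2)²) = 19 + 16 + 16 = 51,
  det = 4·(5·4 - (2)²) - (1)·((1)·4 - (2)·(0)) + (0)·((1)·(2) - 5·(0)) = 4·(16) - (1)·(4) + (0)·(2) = 60.
  So p(λ) = λ³ - 13λ² + 51λ - 60.
Step 2 — look for an integer root (rational root theorem: any rational root is an integer divisor of 60). Testing λ = 4:
  p(4) = 64 - 208 + 204 - 60 = 0  ✓
  Dividing out (λ - 4): p(λ) = (λ - 4)(λ² - 9λ + 15).
Step 3 — remaining eigenvalues from the quadratic λ² - 9λ + 15 = 0:
  Δ = 9² - 4·15 = 81 - 60 = 21,  λ = (9 ± √21)/2 = (9 ± 4.5826)/2 ≈ 6.7913 or 2.2087.
  Sorted: λ_1 = 6.7913,  λ_2 = 4,  λ_3 = 2.2087  (check: sum = 13 = tr ✓).

Step 4 — unit eigenvector for λ_1 ≈ 6.7913: v spans the null space of (Sigma - λ_1 I), whose rows are
  r_1 = (-2.7913, 1, 0),  r_2 = (1, -1.7913, 2),  r_3 = (0, 2, -2.7913).
  v is orthogonal to every row, so take v ∝ r_1 × r_2 = ((1)·(2) - (0)·(-1.7913), (0)·(1) - (-2.7913)·(2), (-2.7913)·(-1.7913) - (1)·(1)) ≈ (2, 5.5826, 4).
  Let u = (2, 5.5826, 4).
  ||u|| = √((2)² + (5.5826)² + (4)²) = √(51.1652) ≈ 7.153,  v_1 = u/||u|| ≈ (0.2796, 0.7805, 0.5592) (||v_1|| = 1).

λ_1 = 6.7913,  λ_2 = 4,  λ_3 = 2.2087;  v_1 ≈ (0.2796, 0.7805, 0.5592)


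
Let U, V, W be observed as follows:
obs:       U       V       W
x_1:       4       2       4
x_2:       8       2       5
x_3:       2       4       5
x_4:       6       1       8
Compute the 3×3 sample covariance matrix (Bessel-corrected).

Step 1 — column means:
  mean(U) = (4 + 8 + 2 + 6) / 4 = 20/4 = 5
  mean(V) = (2 + 2 + 4 + 1) / 4 = 9/4 = 2.25
  mean(W) = (4 + 5 + 5 + 8) / 4 = 22/4 = 5.5

Step 2 — sample covariance S[i,j] = (1/(n-1)) · Σ_k (x_{k,i} - mean_i) · (x_{k,j} - mean_j), with n-1 = 3.
  S[U,U] = ((-1)·(-1) + (3)·(3) + (-3)·(-3) + (1)·(1)) / 3 = 20/3 = 6.6667
  S[U,V] = ((-1)·(-0.25) + (3)·(-0.25) + (-3)·(1.75) + (1)·(-1.25)) / 3 = -7/3 = -2.3333
  S[U,W] = ((-1)·(-1.5) + (3)·(-0.5) + (-3)·(-0.5) + (1)·(2.5)) / 3 = 4/3 = 1.3333
  S[V,V] = ((-0.25)·(-0.25) + (-0.25)·(-0.25) + (1.75)·(1.75) + (-1.25)·(-1.25)) / 3 = 4.75/3 = 1.5833
  S[V,W] = ((-0.25)·(-1.5) + (-0.25)·(-0.5) + (1.75)·(-0.5) + (-1.25)·(2.5)) / 3 = -3.5/3 = -1.1667
  S[W,W] = ((-1.5)·(-1.5) + (-0.5)·(-0.5) + (-0.5)·(-0.5) + (2.5)·(2.5)) / 3 = 9/3 = 3

S is symmetric (S[j,i] = S[i,j]). Assembling:

S = [[6.6667, -2.3333, 1.3333],
 [-2.3333, 1.5833, -1.1667],
 [1.3333, -1.1667, 3]]


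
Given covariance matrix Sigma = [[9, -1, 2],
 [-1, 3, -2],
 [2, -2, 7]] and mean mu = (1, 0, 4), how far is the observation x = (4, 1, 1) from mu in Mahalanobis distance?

Step 1 — centre the observation: (x - mu) = (3, 1, -3).

Step 2 — invert Sigma (cofactor / det for 3×3, or solve directly):
  Sigma^{-1} = [[0.1197, 0.0211, -0.0282],
 [0.0211, 0.4155, 0.1127],
 [-0.0282, 0.1127, 0.1831]].

Step 3 — form the quadratic (x - mu)^T · Sigma^{-1} · (x - mu):
  Sigma^{-1} · (x - mu) = (0.4648, 0.1408, -0.5211).
  (x - mu)^T · [Sigma^{-1} · (x - mu)] = (3)·(0.4648) + (1)·(0.1408) + (-3)·(-0.5211) = 3.0986.

Step 4 — take square root: d = √(3.0986) ≈ 1.7603.

d(x, mu) = √(3.0986) ≈ 1.7603


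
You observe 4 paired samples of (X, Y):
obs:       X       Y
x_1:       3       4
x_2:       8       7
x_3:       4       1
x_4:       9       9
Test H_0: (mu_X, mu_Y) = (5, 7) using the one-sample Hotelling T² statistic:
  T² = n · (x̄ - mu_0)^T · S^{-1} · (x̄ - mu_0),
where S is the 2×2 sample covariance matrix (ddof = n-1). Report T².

Step 1 — sample mean vector:
  mean(X) = (3 + 8 + 4 + 9) / 4 = 24/4 = 6
  mean(Y) = (4 + 7 + 1 + 9) / 4 = 21/4 = 5.25
  x̄ = (6, 5.25),  deviation x̄ - mu_0 = (6, 5.25) - (5, 7) = (1, -1.75).

Step 2 — sample covariance matrix, S[i,j] = (1/(n-1)) · Σ_k (x_{k,i} - mean_i) · (x_{k,j} - mean_j), divisor n-1 = 3:
  S[X,X] = ((-3)·(-3) + (2)·(2) + (-2)·(-2) + (3)·(3)) / 3 = 26/3 = 8.6667
  S[X,Y] = ((-3)·(-1.25) + (2)·(1.75) + (-2)·(-4.25) + (3)·(3.75)) / 3 = 27/3 = 9
  S[Y,Y] = ((-1.25)·(-1.25) + (1.75)·(1.75) + (-4.25)·(-4.25) + (3.75)·(3.75)) / 3 = 36.75/3 = 12.25
  S = [[8.6667, 9],
 [9, 12.25]].

Step 3 — invert S. det(S) = 8.6667·12.25 - (9)² = 25.1667.
  S^{-1} = (1/det) · [[d, -b], [-b, a]] = [[0.4868, -0.3576],
 [-0.3576, 0.3444]].

Step 4 — quadratic form (x̄ - mu_0)^T · S^{-1} · (x̄ - mu_0):
  S^{-1} · (x̄ - mu_0) = (1.1126, -0.9603),
  (x̄ - mu_0)^T · [...] = (1)·(1.1126) + (-1.75)·(-0.9603) = 2.793.

Step 5 — scale by n: T² = 4 · 2.793 = 11.1722.

T² ≈ 11.1722


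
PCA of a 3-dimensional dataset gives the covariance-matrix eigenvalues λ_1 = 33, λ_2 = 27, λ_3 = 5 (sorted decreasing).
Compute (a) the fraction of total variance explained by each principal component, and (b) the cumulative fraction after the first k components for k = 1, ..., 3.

Step 1 — total variance = trace(Sigma) = Σ λ_i = 33 + 27 + 5 = 65.

Step 2 — fraction explained by component i = λ_i / Σ λ:
  PC1: 33/65 = 0.5077
  PC2: 27/65 = 0.4154
  PC3: 5/65 = 0.0769

Step 3 — cumulative fraction after k components = (λ_1 + ... + λ_k) / Σ λ:
  k = 1: 33/65 = 0.5077
  k = 2: (33 + 27)/65 = 60/65 = 0.9231
  k = 3: (33 + 27 + 5)/65 = 65/65 = 1

Summary (fraction, with percent):

explained: PC1 0.5077 (50.77%), PC2 0.4154 (41.54%), PC3 0.0769 (7.69%);  cumulative: 0.5077, 0.9231, 1


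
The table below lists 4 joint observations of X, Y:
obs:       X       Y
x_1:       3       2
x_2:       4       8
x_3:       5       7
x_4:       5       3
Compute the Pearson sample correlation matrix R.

Step 1 — column means:
  mean(X) = (3 + 4 + 5 + 5) / 4 = 17/4 = 4.25
  mean(Y) = (2 + 8 + 7 + 3) / 4 = 20/4 = 5

Step 2 — sample variances and covariances s[i,j] = (1/(n-1)) · Σ_k (x_{k,i} - mean_i) · (x_{k,j} - mean_j), with n-1 = 3:
  s[X,X] = ((-1.25)·(-1.25) + (-0.25)·(-0.25) + (0.75)·(0.75) + (0.75)·(0.75)) / 3 = 2.75/3 = 0.9167
  s[X,Y] = ((-1.25)·(-3) + (-0.25)·(3) + (0.75)·(2) + (0.75)·(-2)) / 3 = 3/3 = 1
  s[Y,Y] = ((-3)·(-3) + (3)·(3) + (2)·(2) + (-2)·(-2)) / 3 = 26/3 = 8.6667
  Sample standard deviations s_i = √(s[i,i]):
  s(X) = √(0.9167) = 0.9574
  s(Y) = √(8.6667) = 2.9439

Step 3 — r_{ij} = s_{ij} / (s_i · s_j):
  r[X,X] = 1 (diagonal).
  r[X,Y] = 1 / (0.9574 · 2.9439) = 1 / 2.8186 = 0.3548
  r[Y,Y] = 1 (diagonal).

R is symmetric with unit diagonal. Assembling:

R = [[1, 0.3548],
 [0.3548, 1]]


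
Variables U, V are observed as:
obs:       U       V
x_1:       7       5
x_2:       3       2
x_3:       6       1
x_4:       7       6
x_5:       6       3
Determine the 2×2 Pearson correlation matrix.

Step 1 — column means:
  mean(U) = (7 + 3 + 6 + 7 + 6) / 5 = 29/5 = 5.8
  mean(V) = (5 + 2 + 1 + 6 + 3) / 5 = 17/5 = 3.4

Step 2 — sample variances and covariances s[i,j] = (1/(n-1)) · Σ_k (x_{k,i} - mean_i) · (x_{k,j} - mean_j), with n-1 = 4:
  s[U,U] = ((1.2)·(1.2) + (-2.8)·(-2.8) + (0.2)·(0.2) + (1.2)·(1.2) + (0.2)·(0.2)) / 4 = 10.8/4 = 2.7
  s[U,V] = ((1.2)·(1.6) + (-2.8)·(-1.4) + (0.2)·(-2.4) + (1.2)·(2.6) + (0.2)·(-0.4)) / 4 = 8.4/4 = 2.1
  s[V,V] = ((1.6)·(1.6) + (-1.4)·(-1.4) + (-2.4)·(-2.4) + (2.6)·(2.6) + (-0.4)·(-0.4)) / 4 = 17.2/4 = 4.3
  Sample standard deviations s_i = √(s[i,i]):
  s(U) = √(2.7) = 1.6432
  s(V) = √(4.3) = 2.0736

Step 3 — r_{ij} = s_{ij} / (s_i · s_j):
  r[U,U] = 1 (diagonal).
  r[U,V] = 2.1 / (1.6432 · 2.0736) = 2.1 / 3.4073 = 0.6163
  r[V,V] = 1 (diagonal).

R is symmetric with unit diagonal. Assembling:

R = [[1, 0.6163],
 [0.6163, 1]]


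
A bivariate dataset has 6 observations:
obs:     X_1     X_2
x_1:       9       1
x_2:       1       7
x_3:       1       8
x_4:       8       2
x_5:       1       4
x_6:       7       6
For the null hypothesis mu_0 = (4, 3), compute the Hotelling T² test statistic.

Step 1 — sample mean vector:
  mean(X_1) = (9 + 1 + 1 + 8 + 1 + 7) / 6 = 27/6 = 4.5
  mean(X_2) = (1 + 7 + 8 + 2 + 4 + 6) / 6 = 28/6 = 4.6667
  x̄ = (4.5, 4.6667),  deviation x̄ - mu_0 = (4.5, 4.6667) - (4, 3) = (0.5, 1.6667).

Step 2 — sample covariance matrix, S[i,j] = (1/(n-1)) · Σ_k (x_{k,i} - mean_i) · (x_{k,j} - mean_j), divisor n-1 = 5:
  S[X_1,X_1] = ((4.5)·(4.5) + (-3.5)·(-3.5) + (-3.5)·(-3.5) + (3.5)·(3.5) + (-3.5)·(-3.5) + (2.5)·(2.5)) / 5 = 75.5/5 = 15.1
  S[X_1,X_2] = ((4.5)·(-3.6667) + (-3.5)·(2.3333) + (-3.5)·(3.3333) + (3.5)·(-2.6667) + (-3.5)·(-0.6667) + (2.5)·(1.3333)) / 5 = -40/5 = -8
  S[X_2,X_2] = ((-3.6667)·(-3.6667) + (2.3333)·(2.3333) + (3.3333)·(3.3333) + (-2.6667)·(-2.6667) + (-0.6667)·(-0.6667) + (1.3333)·(1.3333)) / 5 = 39.3333/5 = 7.8667
  S = [[15.1, -8],
 [-8, 7.8667]].

Step 3 — invert S. det(S) = 15.1·7.8667 - (-8)² = 54.7867.
  S^{-1} = (1/det) · [[d, -b], [-b, a]] = [[0.1436, 0.146],
 [0.146, 0.2756]].

Step 4 — quadratic form (x̄ - mu_0)^T · S^{-1} · (x̄ - mu_0):
  S^{-1} · (x̄ - mu_0) = (0.3152, 0.5324),
  (x̄ - mu_0)^T · [...] = (0.5)·(0.3152) + (1.6667)·(0.5324) = 1.0449.

Step 5 — scale by n: T² = 6 · 1.0449 = 6.2692.

T² ≈ 6.2692


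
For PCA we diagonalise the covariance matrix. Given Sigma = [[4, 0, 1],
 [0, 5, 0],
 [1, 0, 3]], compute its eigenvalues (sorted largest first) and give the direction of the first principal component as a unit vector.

Step 1 — characteristic polynomial p(λ) = det(λI - Sigma) = λ³ - tr·λ² + c_1·λ - det, where tr = trace, c_1 = sum of the principal 2×2 minors, det = det(Sigma):
  tr = 4 + 5 + 3 = 12,
  c_1 = (4·5 - (0)²) + (4·3 - (1)²) + (5·3 - (0)²) = 20 + 11 + 15 = 46,
  det = 4·(5·3 - (0)²) - (0)·((0)·3 - (0)·(1)) + (1)·((0)·(0) - 5·(1)) = 4·(15) - (0)·(0) + (1)·(-5) = 55.
  So p(λ) = λ³ - 12λ² + 46λ - 55.
Step 2 — look for an integer root (rational root theorem: any rational root is an integer divisor of 55). Testing λ = 5:
  p(5) = 125 - 300 + 230 - 55 = 0  ✓
  Dividing out (λ - 5): p(λ) = (λ - 5)(λ² - 7λ + 11).
Step 3 — remaining eigenvalues from the quadratic λ² - 7λ + 11 = 0:
  Δ = 7² - 4·11 = 49 - 44 = 5,  λ = (7 ± √5)/2 = (7 ± 2.2361)/2 ≈ 4.618 or 2.382.
  Sorted: λ_1 = 5,  λ_2 = 4.618,  λ_3 = 2.382  (check: sum = 12 = tr ✓).

Step 4 — unit eigenvector for λ_1 = 5: v spans the null space of (Sigma - λ_1 I), whose rows are
  r_1 = (-1, 0, 1),  r_2 = (0, 0, 0),  r_3 = (1, 0, -2).
  v is orthogonal to every row, so take v ∝ r_1 × r_3 = ((0)·(-2) - (1)·(0), (1)·(1) - (-1)·(-2), (-1)·(0) - (0)·(1)) = (0, -1, 0).
  Rescale (multiply by -1 so the first nonzero entry is positive): u = (0, 1, 0).
  ||u|| = √((0)² + (1)² + (0)²) = √(1) = 1,  v_1 = u/||u|| ≈ (0, 1, 0) (||v_1|| = 1).

λ_1 = 5,  λ_2 = 4.618,  λ_3 = 2.382;  v_1 ≈ (0, 1, 0)


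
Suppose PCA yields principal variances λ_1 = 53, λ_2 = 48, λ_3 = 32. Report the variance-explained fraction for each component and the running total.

Step 1 — total variance = trace(Sigma) = Σ λ_i = 53 + 48 + 32 = 133.

Step 2 — fraction explained by component i = λ_i / Σ λ:
  PC1: 53/133 = 0.3985
  PC2: 48/133 = 0.3609
  PC3: 32/133 = 0.2406

Step 3 — cumulative fraction after k components = (λ_1 + ... + λ_k) / Σ λ:
  k = 1: 53/133 = 0.3985
  k = 2: (53 + 48)/133 = 101/133 = 0.7594
  k = 3: (53 + 48 + 32)/133 = 133/133 = 1

Summary (fraction, with percent):

explained: PC1 0.3985 (39.85%), PC2 0.3609 (36.09%), PC3 0.2406 (24.06%);  cumulative: 0.3985, 0.7594, 1


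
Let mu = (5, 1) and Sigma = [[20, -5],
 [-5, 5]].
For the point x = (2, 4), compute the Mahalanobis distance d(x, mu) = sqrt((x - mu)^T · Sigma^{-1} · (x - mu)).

Step 1 — centre the observation: (x - mu) = (-3, 3).

Step 2 — invert Sigma. det(Sigma) = 20·5 - (-5)² = 75.
  Sigma^{-1} = (1/det) · [[d, -b], [-b, a]] = [[0.0667, 0.0667],
 [0.0667, 0.2667]].

Step 3 — form the quadratic (x - mu)^T · Sigma^{-1} · (x - mu):
  Sigma^{-1} · (x - mu) = (0, 0.6).
  (x - mu)^T · [Sigma^{-1} · (x - mu)] = (-3)·(0) + (3)·(0.6) = 1.8.

Step 4 — take square root: d = √(1.8) ≈ 1.3416.

d(x, mu) = √(1.8) ≈ 1.3416


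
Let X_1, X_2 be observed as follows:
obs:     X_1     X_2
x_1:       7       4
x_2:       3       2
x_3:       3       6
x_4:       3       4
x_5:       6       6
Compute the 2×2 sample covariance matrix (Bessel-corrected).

Step 1 — column means:
  mean(X_1) = (7 + 3 + 3 + 3 + 6) / 5 = 22/5 = 4.4
  mean(X_2) = (4 + 2 + 6 + 4 + 6) / 5 = 22/5 = 4.4

Step 2 — sample covariance S[i,j] = (1/(n-1)) · Σ_k (x_{k,i} - mean_i) · (x_{k,j} - mean_j), with n-1 = 4.
  S[X_1,X_1] = ((2.6)·(2.6) + (-1.4)·(-1.4) + (-1.4)·(-1.4) + (-1.4)·(-1.4) + (1.6)·(1.6)) / 4 = 15.2/4 = 3.8
  S[X_1,X_2] = ((2.6)·(-0.4) + (-1.4)·(-2.4) + (-1.4)·(1.6) + (-1.4)·(-0.4) + (1.6)·(1.6)) / 4 = 3.2/4 = 0.8
  S[X_2,X_2] = ((-0.4)·(-0.4) + (-2.4)·(-2.4) + (1.6)·(1.6) + (-0.4)·(-0.4) + (1.6)·(1.6)) / 4 = 11.2/4 = 2.8

S is symmetric (S[j,i] = S[i,j]). Assembling:

S = [[3.8, 0.8],
 [0.8, 2.8]]


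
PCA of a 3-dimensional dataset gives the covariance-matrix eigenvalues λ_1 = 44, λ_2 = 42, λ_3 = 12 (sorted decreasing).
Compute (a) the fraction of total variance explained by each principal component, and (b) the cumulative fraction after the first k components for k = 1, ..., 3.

Step 1 — total variance = trace(Sigma) = Σ λ_i = 44 + 42 + 12 = 98.

Step 2 — fraction explained by component i = λ_i / Σ λ:
  PC1: 44/98 = 0.449
  PC2: 42/98 = 0.4286
  PC3: 12/98 = 0.1224

Step 3 — cumulative fraction after k components = (λ_1 + ... + λ_k) / Σ λ:
  k = 1: 44/98 = 0.449
  k = 2: (44 + 42)/98 = 86/98 = 0.8776
  k = 3: (44 + 42 + 12)/98 = 98/98 = 1

Summary (fraction, with percent):

explained: PC1 0.449 (44.9%), PC2 0.4286 (42.86%), PC3 0.1224 (12.24%);  cumulative: 0.449, 0.8776, 1


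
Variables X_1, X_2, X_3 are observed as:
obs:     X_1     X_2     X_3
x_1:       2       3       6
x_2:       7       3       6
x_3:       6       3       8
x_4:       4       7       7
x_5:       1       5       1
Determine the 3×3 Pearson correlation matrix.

Step 1 — column means:
  mean(X_1) = (2 + 7 + 6 + 4 + 1) / 5 = 20/5 = 4
  mean(X_2) = (3 + 3 + 3 + 7 + 5) / 5 = 21/5 = 4.2
  mean(X_3) = (6 + 6 + 8 + 7 + 1) / 5 = 28/5 = 5.6

Step 2 — sample variances and covariances s[i,j] = (1/(n-1)) · Σ_k (x_{k,i} - mean_i) · (x_{k,j} - mean_j), with n-1 = 4:
  s[X_1,X_1] = ((-2)·(-2) + (3)·(3) + (2)·(2) + (0)·(0) + (-3)·(-3)) / 4 = 26/4 = 6.5
  s[X_1,X_2] = ((-2)·(-1.2) + (3)·(-1.2) + (2)·(-1.2) + (0)·(2.8) + (-3)·(0.8)) / 4 = -6/4 = -1.5
  s[X_1,X_3] = ((-2)·(0.4) + (3)·(0.4) + (2)·(2.4) + (0)·(1.4) + (-3)·(-4.6)) / 4 = 19/4 = 4.75
  s[X_2,X_2] = ((-1.2)·(-1.2) + (-1.2)·(-1.2) + (-1.2)·(-1.2) + (2.8)·(2.8) + (0.8)·(0.8)) / 4 = 12.8/4 = 3.2
  s[X_2,X_3] = ((-1.2)·(0.4) + (-1.2)·(0.4) + (-1.2)·(2.4) + (2.8)·(1.4) + (0.8)·(-4.6)) / 4 = -3.6/4 = -0.9
  s[X_3,X_3] = ((0.4)·(0.4) + (0.4)·(0.4) + (2.4)·(2.4) + (1.4)·(1.4) + (-4.6)·(-4.6)) / 4 = 29.2/4 = 7.3
  Sample standard deviations s_i = √(s[i,i]):
  s(X_1) = √(6.5) = 2.5495
  s(X_2) = √(3.2) = 1.7889
  s(X_3) = √(7.3) = 2.7019

Step 3 — r_{ij} = s_{ij} / (s_i · s_j):
  r[X_1,X_1] = 1 (diagonal).
  r[X_1,X_2] = -1.5 / (2.5495 · 1.7889) = -1.5 / 4.5607 = -0.3289
  r[X_1,X_3] = 4.75 / (2.5495 · 2.7019) = 4.75 / 6.8884 = 0.6896
  r[X_2,X_2] = 1 (diagonal).
  r[X_2,X_3] = -0.9 / (1.7889 · 2.7019) = -0.9 / 4.8332 = -0.1862
  r[X_3,X_3] = 1 (diagonal).

R is symmetric with unit diagonal. Assembling:

R = [[1, -0.3289, 0.6896],
 [-0.3289, 1, -0.1862],
 [0.6896, -0.1862, 1]]


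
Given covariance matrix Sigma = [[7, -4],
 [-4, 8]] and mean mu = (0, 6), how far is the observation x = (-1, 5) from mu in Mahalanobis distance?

Step 1 — centre the observation: (x - mu) = (-1, -1).

Step 2 — invert Sigma. det(Sigma) = 7·8 - (-4)² = 40.
  Sigma^{-1} = (1/det) · [[d, -b], [-b, a]] = [[0.2, 0.1],
 [0.1, 0.175]].

Step 3 — form the quadratic (x - mu)^T · Sigma^{-1} · (x - mu):
  Sigma^{-1} · (x - mu) = (-0.3, -0.275).
  (x - mu)^T · [Sigma^{-1} · (x - mu)] = (-1)·(-0.3) + (-1)·(-0.275) = 0.575.

Step 4 — take square root: d = √(0.575) ≈ 0.7583.

d(x, mu) = √(0.575) ≈ 0.7583


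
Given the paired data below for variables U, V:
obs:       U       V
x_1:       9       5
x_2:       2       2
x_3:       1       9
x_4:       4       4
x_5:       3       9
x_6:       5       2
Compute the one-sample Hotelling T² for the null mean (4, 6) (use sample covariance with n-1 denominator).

Step 1 — sample mean vector:
  mean(U) = (9 + 2 + 1 + 4 + 3 + 5) / 6 = 24/6 = 4
  mean(V) = (5 + 2 + 9 + 4 + 9 + 2) / 6 = 31/6 = 5.1667
  x̄ = (4, 5.1667),  deviation x̄ - mu_0 = (4, 5.1667) - (4, 6) = (0, -0.8333).

Step 2 — sample covariance matrix, S[i,j] = (1/(n-1)) · Σ_k (x_{k,i} - mean_i) · (x_{k,j} - mean_j), divisor n-1 = 5:
  S[U,U] = ((5)·(5) + (-2)·(-2) + (-3)·(-3) + (0)·(0) + (-1)·(-1) + (1)·(1)) / 5 = 40/5 = 8
  S[U,V] = ((5)·(-0.1667) + (-2)·(-3.1667) + (-3)·(3.8333) + (0)·(-1.1667) + (-1)·(3.8333) + (1)·(-3.1667)) / 5 = -13/5 = -2.6
  S[V,V] = ((-0.1667)·(-0.1667) + (-3.1667)·(-3.1667) + (3.8333)·(3.8333) + (-1.1667)·(-1.1667) + (3.8333)·(3.8333) + (-3.1667)·(-3.1667)) / 5 = 50.8333/5 = 10.1667
  S = [[8, -2.6],
 [-2.6, 10.1667]].

Step 3 — invert S. det(S) = 8·10.1667 - (-2.6)² = 74.5733.
  S^{-1} = (1/det) · [[d, -b], [-b, a]] = [[0.1363, 0.0349],
 [0.0349, 0.1073]].

Step 4 — quadratic form (x̄ - mu_0)^T · S^{-1} · (x̄ - mu_0):
  S^{-1} · (x̄ - mu_0) = (-0.0291, -0.0894),
  (x̄ - mu_0)^T · [...] = (0)·(-0.0291) + (-0.8333)·(-0.0894) = 0.0745.

Step 5 — scale by n: T² = 6 · 0.0745 = 0.447.

T² ≈ 0.447


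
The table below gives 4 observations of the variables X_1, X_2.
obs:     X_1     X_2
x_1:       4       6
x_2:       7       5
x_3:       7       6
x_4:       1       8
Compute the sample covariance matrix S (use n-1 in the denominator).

Step 1 — column means:
  mean(X_1) = (4 + 7 + 7 + 1) / 4 = 19/4 = 4.75
  mean(X_2) = (6 + 5 + 6 + 8) / 4 = 25/4 = 6.25

Step 2 — sample covariance S[i,j] = (1/(n-1)) · Σ_k (x_{k,i} - mean_i) · (x_{k,j} - mean_j), with n-1 = 3.
  S[X_1,X_1] = ((-0.75)·(-0.75) + (2.25)·(2.25) + (2.25)·(2.25) + (-3.75)·(-3.75)) / 3 = 24.75/3 = 8.25
  S[X_1,X_2] = ((-0.75)·(-0.25) + (2.25)·(-1.25) + (2.25)·(-0.25) + (-3.75)·(1.75)) / 3 = -9.75/3 = -3.25
  S[X_2,X_2] = ((-0.25)·(-0.25) + (-1.25)·(-1.25) + (-0.25)·(-0.25) + (1.75)·(1.75)) / 3 = 4.75/3 = 1.5833

S is symmetric (S[j,i] = S[i,j]). Assembling:

S = [[8.25, -3.25],
 [-3.25, 1.5833]]


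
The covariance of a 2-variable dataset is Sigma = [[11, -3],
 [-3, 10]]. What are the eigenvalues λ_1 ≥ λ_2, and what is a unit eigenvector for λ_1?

Step 1 — characteristic polynomial of 2×2 Sigma:
  det(Sigma - λI) = λ² - trace · λ + det = 0.
  trace = 11 + 10 = 21, det = 11·10 - (-3)² = 101.
Step 2 — discriminant:
  Δ = trace² - 4·det = 441 - 404 = 37.
Step 3 — eigenvalues:
  λ = (trace ± √Δ)/2 = (21 ± 6.0828)/2,
  λ_1 = 13.5414,  λ_2 = 7.4586.

Step 4 — unit eigenvector for λ_1: solve (Sigma - λ_1 I)v = 0. First row:
  (11 - 13.5414)·v_x + (-3)·v_y = 0, i.e. (-2.5414)·v_x + (-3)·v_y = 0,
  so v ∝ (b, λ_1 - a) = (-3, 2.5414); multiply by -1 so the first entry is positive: u = (3, -2.5414).
  ||u|| = √((3)² + (-2.5414)²) = √(15.4586) ≈ 3.9317,
  v_1 = u/||u|| ≈ (0.763, -0.6464) (||v_1|| = 1).

λ_1 = 13.5414,  λ_2 = 7.4586;  v_1 ≈ (0.763, -0.6464)


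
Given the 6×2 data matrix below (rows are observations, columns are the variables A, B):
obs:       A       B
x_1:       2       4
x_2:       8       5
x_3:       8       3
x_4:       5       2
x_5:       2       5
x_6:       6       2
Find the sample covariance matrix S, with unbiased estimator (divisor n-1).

Step 1 — column means:
  mean(A) = (2 + 8 + 8 + 5 + 2 + 6) / 6 = 31/6 = 5.1667
  mean(B) = (4 + 5 + 3 + 2 + 5 + 2) / 6 = 21/6 = 3.5

Step 2 — sample covariance S[i,j] = (1/(n-1)) · Σ_k (x_{k,i} - mean_i) · (x_{k,j} - mean_j), with n-1 = 5.
  S[A,A] = ((-3.1667)·(-3.1667) + (2.8333)·(2.8333) + (2.8333)·(2.8333) + (-0.1667)·(-0.1667) + (-3.1667)·(-3.1667) + (0.8333)·(0.8333)) / 5 = 36.8333/5 = 7.3667
  S[A,B] = ((-3.1667)·(0.5) + (2.8333)·(1.5) + (2.8333)·(-0.5) + (-0.1667)·(-1.5) + (-3.1667)·(1.5) + (0.8333)·(-1.5)) / 5 = -4.5/5 = -0.9
  S[B,B] = ((0.5)·(0.5) + (1.5)·(1.5) + (-0.5)·(-0.5) + (-1.5)·(-1.5) + (1.5)·(1.5) + (-1.5)·(-1.5)) / 5 = 9.5/5 = 1.9

S is symmetric (S[j,i] = S[i,j]). Assembling:

S = [[7.3667, -0.9],
 [-0.9, 1.9]]


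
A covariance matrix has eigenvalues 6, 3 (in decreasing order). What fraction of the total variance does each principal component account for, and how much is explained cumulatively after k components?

Step 1 — total variance = trace(Sigma) = Σ λ_i = 6 + 3 = 9.

Step 2 — fraction explained by component i = λ_i / Σ λ:
  PC1: 6/9 = 0.6667
  PC2: 3/9 = 0.3333

Step 3 — cumulative fraction after k components = (λ_1 + ... + λ_k) / Σ λ:
  k = 1: 6/9 = 0.6667
  k = 2: (6 + 3)/9 = 9/9 = 1

Summary (fraction, with percent):

explained: PC1 0.6667 (66.67%), PC2 0.3333 (33.33%);  cumulative: 0.6667, 1


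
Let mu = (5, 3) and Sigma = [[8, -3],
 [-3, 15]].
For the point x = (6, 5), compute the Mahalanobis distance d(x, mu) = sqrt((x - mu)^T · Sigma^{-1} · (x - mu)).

Step 1 — centre the observation: (x - mu) = (1, 2).

Step 2 — invert Sigma. det(Sigma) = 8·15 - (-3)² = 111.
  Sigma^{-1} = (1/det) · [[d, -b], [-b, a]] = [[0.1351, 0.027],
 [0.027, 0.0721]].

Step 3 — form the quadratic (x - mu)^T · Sigma^{-1} · (x - mu):
  Sigma^{-1} · (x - mu) = (0.1892, 0.1712).
  (x - mu)^T · [Sigma^{-1} · (x - mu)] = (1)·(0.1892) + (2)·(0.1712) = 0.5315.

Step 4 — take square root: d = √(0.5315) ≈ 0.7291.

d(x, mu) = √(0.5315) ≈ 0.7291


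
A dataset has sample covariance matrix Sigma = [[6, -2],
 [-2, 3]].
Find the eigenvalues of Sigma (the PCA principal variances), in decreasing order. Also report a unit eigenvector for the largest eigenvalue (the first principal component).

Step 1 — characteristic polynomial of 2×2 Sigma:
  det(Sigma - λI) = λ² - trace · λ + det = 0.
  trace = 6 + 3 = 9, det = 6·3 - (-2)² = 14.
Step 2 — discriminant:
  Δ = trace² - 4·det = 81 - 56 = 25.
Step 3 — eigenvalues:
  λ = (trace ± √Δ)/2 = (9 ± 5)/2,
  λ_1 = 7,  λ_2 = 2.

Step 4 — unit eigenvector for λ_1: solve (Sigma - λ_1 I)v = 0. First row:
  (6 - 7)·v_x + (-2)·v_y = 0, i.e. (-1)·v_x + (-2)·v_y = 0,
  so v ∝ (b, λ_1 - a) = (-2, 1); multiply by -1 so the first entry is positive: u = (2, -1).
  ||u|| = √((2)² + (-1)²) = √(5) ≈ 2.2361,
  v_1 = u/||u|| ≈ (0.8944, -0.4472) (||v_1|| = 1).

λ_1 = 7,  λ_2 = 2;  v_1 ≈ (0.8944, -0.4472)


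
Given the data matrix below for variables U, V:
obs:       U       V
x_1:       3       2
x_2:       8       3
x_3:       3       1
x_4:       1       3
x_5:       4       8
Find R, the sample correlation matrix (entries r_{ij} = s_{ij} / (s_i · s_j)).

Step 1 — column means:
  mean(U) = (3 + 8 + 3 + 1 + 4) / 5 = 19/5 = 3.8
  mean(V) = (2 + 3 + 1 + 3 + 8) / 5 = 17/5 = 3.4

Step 2 — sample variances and covariances s[i,j] = (1/(n-1)) · Σ_k (x_{k,i} - mean_i) · (x_{k,j} - mean_j), with n-1 = 4:
  s[U,U] = ((-0.8)·(-0.8) + (4.2)·(4.2) + (-0.8)·(-0.8) + (-2.8)·(-2.8) + (0.2)·(0.2)) / 4 = 26.8/4 = 6.7
  s[U,V] = ((-0.8)·(-1.4) + (4.2)·(-0.4) + (-0.8)·(-2.4) + (-2.8)·(-0.4) + (0.2)·(4.6)) / 4 = 3.4/4 = 0.85
  s[V,V] = ((-1.4)·(-1.4) + (-0.4)·(-0.4) + (-2.4)·(-2.4) + (-0.4)·(-0.4) + (4.6)·(4.6)) / 4 = 29.2/4 = 7.3
  Sample standard deviations s_i = √(s[i,i]):
  s(U) = √(6.7) = 2.5884
  s(V) = √(7.3) = 2.7019

Step 3 — r_{ij} = s_{ij} / (s_i · s_j):
  r[U,U] = 1 (diagonal).
  r[U,V] = 0.85 / (2.5884 · 2.7019) = 0.85 / 6.9936 = 0.1215
  r[V,V] = 1 (diagonal).

R is symmetric with unit diagonal. Assembling:

R = [[1, 0.1215],
 [0.1215, 1]]
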